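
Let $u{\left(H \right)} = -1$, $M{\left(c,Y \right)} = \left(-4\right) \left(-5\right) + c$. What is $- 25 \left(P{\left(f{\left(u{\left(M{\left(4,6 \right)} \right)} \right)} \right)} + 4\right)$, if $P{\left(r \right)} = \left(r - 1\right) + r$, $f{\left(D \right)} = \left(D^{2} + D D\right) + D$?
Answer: $-125$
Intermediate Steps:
$M{\left(c,Y \right)} = 20 + c$
$f{\left(D \right)} = D + 2 D^{2}$ ($f{\left(D \right)} = \left(D^{2} + D^{2}\right) + D = 2 D^{2} + D = D + 2 D^{2}$)
$P{\left(r \right)} = -1 + 2 r$ ($P{\left(r \right)} = \left(-1 + r\right) + r = -1 + 2 r$)
$- 25 \left(P{\left(f{\left(u{\left(M{\left(4,6 \right)} \right)} \right)} \right)} + 4\right) = - 25 \left(\left(-1 + 2 \left(- (1 + 2 \left(-1\right))\right)\right) + 4\right) = - 25 \left(\left(-1 + 2 \left(- (1 - 2)\right)\right) + 4\right) = - 25 \left(\left(-1 + 2 \left(\left(-1\right) \left(-1\right)\right)\right) + 4\right) = - 25 \left(\left(-1 + 2 \cdot 1\right) + 4\right) = - 25 \left(\left(-1 + 2\right) + 4\right) = - 25 \left(1 + 4\right) = \left(-25\right) 5 = -125$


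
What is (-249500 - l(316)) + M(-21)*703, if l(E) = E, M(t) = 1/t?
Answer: -5246839/21 ≈ -2.4985e+5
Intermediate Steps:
(-249500 - l(316)) + M(-21)*703 = (-249500 - 1*316) + 703/(-21) = (-249500 - 316) - 1/21*703 = -249816 - 703/21 = -5246839/21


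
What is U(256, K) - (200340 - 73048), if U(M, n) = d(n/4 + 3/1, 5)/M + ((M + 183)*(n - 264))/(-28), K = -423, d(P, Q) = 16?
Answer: -13050325/112 ≈ -1.1652e+5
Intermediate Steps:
U(M, n) = 16/M - (-264 + n)*(183 + M)/28 (U(M, n) = 16/M + ((M + 183)*(n - 264))/(-28) = 16/M + ((183 + M)*(-264 + n))*(-1/28) = 16/M + ((-264 + n)*(183 + M))*(-1/28) = 16/M - (-264 + n)*(183 + M)/28)
U(256, K) - (200340 - 73048) = (1/28)*(448 - 1*256*(-48312 - 264*256 + 183*(-423) + 256*(-423)))/256 - (200340 - 73048) = (1/28)*(1/256)*(448 - 1*256*(-48312 - 67584 - 77409 - 108288)) - 1*127292 = (1/28)*(1/256)*(448 - 1*256*(-301593)) - 127292 = (1/28)*(1/256)*(448 + 77207808) - 127292 = (1/28)*(1/256)*77208256 - 127292 = 1206379/112 - 127292 = -13050325/112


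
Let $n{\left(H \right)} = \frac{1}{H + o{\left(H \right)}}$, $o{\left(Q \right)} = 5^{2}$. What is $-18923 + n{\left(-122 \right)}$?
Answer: $- \frac{1835532}{97} \approx -18923.0$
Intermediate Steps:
$o{\left(Q \right)} = 25$
$n{\left(H \right)} = \frac{1}{25 + H}$ ($n{\left(H \right)} = \frac{1}{H + 25} = \frac{1}{25 + H}$)
$-18923 + n{\left(-122 \right)} = -18923 + \frac{1}{25 - 122} = -18923 + \frac{1}{-97} = -18923 - \frac{1}{97} = - \frac{1835532}{97}$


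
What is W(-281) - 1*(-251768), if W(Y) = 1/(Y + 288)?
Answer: 1762377/7 ≈ 2.5177e+5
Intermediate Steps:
W(Y) = 1/(288 + Y)
W(-281) - 1*(-251768) = 1/(288 - 281) - 1*(-251768) = 1/7 + 251768 = ⅐ + 251768 = 1762377/7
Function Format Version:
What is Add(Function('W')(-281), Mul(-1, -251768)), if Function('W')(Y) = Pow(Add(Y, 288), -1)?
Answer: Rational(1762377, 7) ≈ 2.5177e+5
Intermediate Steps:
Function('W')(Y) = Pow(Add(288, Y), -1)
Add(Function('W')(-281), Mul(-1, -251768)) = Add(Pow(Add(288, -281), -1), Mul(-1, -251768)) = Add(Pow(7, -1), 251768) = Add(Rational(1, 7), 251768) = Rational(1762377, 7)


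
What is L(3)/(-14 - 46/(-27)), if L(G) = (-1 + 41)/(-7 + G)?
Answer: 135/166 ≈ 0.81325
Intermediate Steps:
L(G) = 40/(-7 + G)
L(3)/(-14 - 46/(-27)) = (40/(-7 + 3))/(-14 - 46/(-27)) = (40/(-4))/(-14 - 1/27*(-46)) = (40*(-¼))/(-14 + 46/27) = -10/(-332/27) = -10*(-27/332) = 135/166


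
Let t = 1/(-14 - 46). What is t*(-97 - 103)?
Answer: 10/3 ≈ 3.3333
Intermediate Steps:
t = -1/60 (t = 1/(-60) = -1/60 ≈ -0.016667)
t*(-97 - 103) = -(-97 - 103)/60 = -1/60*(-200) = 10/3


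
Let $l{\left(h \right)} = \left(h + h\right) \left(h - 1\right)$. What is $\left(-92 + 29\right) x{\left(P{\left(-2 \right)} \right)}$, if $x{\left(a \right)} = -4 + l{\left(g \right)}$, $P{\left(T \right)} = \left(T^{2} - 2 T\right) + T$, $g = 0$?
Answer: $252$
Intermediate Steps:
$l{\left(h \right)} = 2 h \left(-1 + h\right)$
$P{\left(T \right)} = T^{2} - T$
$x{\left(a \right)} = -4$ ($x{\left(a \right)} = -4 + 2 \cdot 0 \left(-1 + 0\right) = -4 + 2 \cdot 0 \left(-1\right) = -4 + 0 = -4$)
$\left(-92 + 29\right) x{\left(P{\left(-2 \right)} \right)} = \left(-92 + 29\right) \left(-4\right) = \left(-63\right) \left(-4\right) = 252$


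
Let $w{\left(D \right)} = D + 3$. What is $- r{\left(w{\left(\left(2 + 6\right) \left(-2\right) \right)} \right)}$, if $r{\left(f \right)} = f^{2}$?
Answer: $-169$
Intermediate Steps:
$w{\left(D \right)} = 3 + D$
$- r{\left(w{\left(\left(2 + 6\right) \left(-2\right) \right)} \right)} = - \left(3 + \left(2 + 6\right) \left(-2\right)\right)^{2} = - \left(3 + 8 \left(-2\right)\right)^{2} = - \left(3 - 16\right)^{2} = - \left(-13\right)^{2} = \left(-1\right) 169 = -169$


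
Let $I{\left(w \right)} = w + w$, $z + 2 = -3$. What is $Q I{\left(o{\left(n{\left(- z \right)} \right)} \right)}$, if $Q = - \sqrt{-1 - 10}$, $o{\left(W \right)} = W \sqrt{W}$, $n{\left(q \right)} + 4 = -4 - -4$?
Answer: $- 16 \sqrt{11} \approx -53.066$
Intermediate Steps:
$z = -5$ ($z = -2 - 3 = -5$)
$n{\left(q \right)} = -4$ ($n{\left(q \right)} = -4 - 0 = -4 + \left(-4 + 4\right) = -4 + 0 = -4$)
$o{\left(W \right)} = W^{\frac{3}{2}}$
$I{\left(w \right)} = 2 w$
$Q = - i \sqrt{11}$ ($Q = - \sqrt{-11} = - i \sqrt{11} \approx - 3.3166 i$)
$Q I{\left(o{\left(n{\left(- z \right)} \right)} \right)} = - i \sqrt{11} \cdot 2 \left(-4\right)^{\frac{3}{2}} = - i \sqrt{11} \cdot 2 \left(- 8 i\right) = - i \sqrt{11} \left(- 16 i\right) = - 16 \sqrt{11}$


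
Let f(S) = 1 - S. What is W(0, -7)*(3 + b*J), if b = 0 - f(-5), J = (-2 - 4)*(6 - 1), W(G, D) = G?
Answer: 0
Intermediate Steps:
J = -30 (J = -6*5 = -30)
b = -6 (b = 0 - (1 - 1*(-5)) = 0 - (1 + 5) = 0 - 1*6 = 0 - 6 = -6)
W(0, -7)*(3 + b*J) = 0*(3 - 6*(-30)) = 0*(3 + 180) = 0*183 = 0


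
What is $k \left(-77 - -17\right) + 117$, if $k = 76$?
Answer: $-4443$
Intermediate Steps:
$k \left(-77 - -17\right) + 117 = 76 \left(-77 - -17\right) + 117 = 76 \left(-77 + 17\right) + 117 = 76 \left(-60\right) + 117 = -4560 + 117 = -4443$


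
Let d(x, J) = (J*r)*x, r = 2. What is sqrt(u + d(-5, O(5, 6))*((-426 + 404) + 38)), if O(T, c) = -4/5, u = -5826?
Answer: I*sqrt(5698) ≈ 75.485*I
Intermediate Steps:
O(T, c) = -4/5 (O(T, c) = -4*1/5 = -4/5)
d(x, J) = 2*J*x (d(x, J) = (J*2)*x = (2*J)*x = 2*J*x)
sqrt(u + d(-5, O(5, 6))*((-426 + 404) + 38)) = sqrt(-5826 + (2*(-4/5)*(-5))*((-426 + 404) + 38)) = sqrt(-5826 + 8*(-22 + 38)) = sqrt(-5826 + 8*16) = sqrt(-5826 + 128) = sqrt(-5698) = I*sqrt(5698)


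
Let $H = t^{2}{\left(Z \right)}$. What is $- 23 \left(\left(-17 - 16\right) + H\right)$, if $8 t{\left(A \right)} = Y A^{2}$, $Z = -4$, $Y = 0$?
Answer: $759$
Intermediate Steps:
$t{\left(A \right)} = 0$ ($t{\left(A \right)} = \frac{0 A^{2}}{8} = \frac{1}{8} \cdot 0 = 0$)
$H = 0$ ($H = 0^{2} = 0$)
$- 23 \left(\left(-17 - 16\right) + H\right) = - 23 \left(\left(-17 - 16\right) + 0\right) = - 23 \left(-33 + 0\right) = \left(-23\right) \left(-33\right) = 759$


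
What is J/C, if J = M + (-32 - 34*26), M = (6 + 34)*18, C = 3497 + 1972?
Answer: -196/5469 ≈ -0.035838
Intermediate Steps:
C = 5469
M = 720 (M = 40*18 = 720)
J = -196 (J = 720 + (-32 - 34*26) = 720 + (-32 - 884) = 720 - 916 = -196)
J/C = -196/5469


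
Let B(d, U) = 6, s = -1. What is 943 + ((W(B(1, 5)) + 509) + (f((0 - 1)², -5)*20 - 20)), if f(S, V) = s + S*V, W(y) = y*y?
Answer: 1348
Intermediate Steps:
W(y) = y²
f(S, V) = -1 + S*V
943 + ((W(B(1, 5)) + 509) + (f((0 - 1)², -5)*20 - 20)) = 943 + ((6² + 509) + ((-1 + (0 - 1)²*(-5))*20 - 20)) = 943 + ((36 + 509) + ((-1 + (-1)²*(-5))*20 - 20)) = 943 + (545 + ((-1 + 1*(-5))*20 - 20)) = 943 + (545 + ((-1 - 5)*20 - 20)) = 943 + (545 + (-6*20 - 20)) = 943 + (545 + (-120 - 20)) = 943 + (545 - 140) = 943 + 405 = 1348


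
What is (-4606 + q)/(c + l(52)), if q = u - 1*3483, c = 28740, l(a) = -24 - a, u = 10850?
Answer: 2761/28664 ≈ 0.096323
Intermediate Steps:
q = 7367 (q = 10850 - 1*3483 = 10850 - 3483 = 7367)
(-4606 + q)/(c + l(52)) = (-4606 + 7367)/(28740 + (-24 - 1*52)) = 2761/(28740 + (-24 - 52)) = 2761/(28740 - 76) = 2761/28664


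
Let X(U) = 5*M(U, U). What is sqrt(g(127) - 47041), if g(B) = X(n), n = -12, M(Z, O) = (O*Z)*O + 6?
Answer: I*sqrt(55651) ≈ 235.9*I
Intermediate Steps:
M(Z, O) = 6 + Z*O**2 (M(Z, O) = Z*O**2 + 6 = 6 + Z*O**2)
X(U) = 30 + 5*U**3 (X(U) = 5*(6 + U*U**2) = 5*(6 + U**3) = 30 + 5*U**3)
g(B) = -8610 (g(B) = 30 + 5*(-12)**3 = 30 + 5*(-1728) = 30 - 8640 = -8610)
sqrt(g(127) - 47041) = sqrt(-8610 - 47041) = sqrt(-55651) = I*sqrt(55651)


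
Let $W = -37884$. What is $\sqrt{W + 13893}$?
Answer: $i \sqrt{23991} \approx 154.89 i$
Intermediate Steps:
$\sqrt{W + 13893} = \sqrt{-37884 + 13893} = \sqrt{-23991} = i \sqrt{23991}$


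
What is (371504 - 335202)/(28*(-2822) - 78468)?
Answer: -18151/78742 ≈ -0.23051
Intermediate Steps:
(371504 - 335202)/(28*(-2822) - 78468) = 36302/(-79016 - 78468) = 36302/(-157484) = 36302*(-1/157484) = -18151/78742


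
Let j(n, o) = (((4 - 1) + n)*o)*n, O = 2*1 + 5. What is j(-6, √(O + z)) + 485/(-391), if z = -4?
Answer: -485/391 + 18*√3 ≈ 29.936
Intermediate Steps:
O = 7 (O = 2 + 5 = 7)
j(n, o) = n*o*(3 + n) (j(n, o) = ((3 + n)*o)*n = (o*(3 + n))*n = n*o*(3 + n))
j(-6, √(O + z)) + 485/(-391) = -6*√(7 - 4)*(3 - 6) + 485/(-391) = -6*√3*(-3) + 485*(-1/391) = 18*√3 - 485/391 = -485/391 + 18*√3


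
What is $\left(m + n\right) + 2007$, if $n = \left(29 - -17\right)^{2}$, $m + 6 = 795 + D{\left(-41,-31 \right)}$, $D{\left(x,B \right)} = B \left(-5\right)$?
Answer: $5067$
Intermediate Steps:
$D{\left(x,B \right)} = - 5 B$
$m = 944$ ($m = -6 + \left(795 - -155\right) = -6 + \left(795 + 155\right) = -6 + 950 = 944$)
$n = 2116$ ($n = \left(29 + 17\right)^{2} = 46^{2} = 2116$)
$\left(m + n\right) + 2007 = \left(944 + 2116\right) + 2007 = 3060 + 2007 = 5067$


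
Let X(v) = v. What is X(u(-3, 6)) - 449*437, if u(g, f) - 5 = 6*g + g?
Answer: -196229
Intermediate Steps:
u(g, f) = 5 + 7*g (u(g, f) = 5 + (6*g + g) = 5 + 7*g)
X(u(-3, 6)) - 449*437 = (5 + 7*(-3)) - 449*437 = (5 - 21) - 196213 = -16 - 196213 = -196229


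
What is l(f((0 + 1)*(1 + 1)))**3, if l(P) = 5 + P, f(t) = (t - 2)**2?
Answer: 125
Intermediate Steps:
f(t) = (-2 + t)**2
l(f((0 + 1)*(1 + 1)))**3 = (5 + (-2 + (0 + 1)*(1 + 1))**2)**3 = (5 + (-2 + 1*2)**2)**3 = (5 + (-2 + 2)**2)**3 = (5 + 0**2)**3 = (5 + 0)**3 = 5**3 = 125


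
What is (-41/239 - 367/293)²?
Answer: 9945275076/4903780729 ≈ 2.0281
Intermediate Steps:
(-41/239 - 367/293)² = (-99726/70027)² = 9945275076/4903780729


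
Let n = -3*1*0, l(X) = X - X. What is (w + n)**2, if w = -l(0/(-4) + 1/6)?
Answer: 0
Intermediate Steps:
l(X) = 0
w = 0 (w = -1*0 = 0)
n = 0 (n = -3*0 = 0)
(w + n)**2 = (0 + 0)**2 = 0**2 = 0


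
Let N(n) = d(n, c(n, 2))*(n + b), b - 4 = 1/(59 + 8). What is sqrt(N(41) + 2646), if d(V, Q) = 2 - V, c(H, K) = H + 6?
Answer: sqrt(3997086)/67 ≈ 29.840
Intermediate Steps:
b = 269/67 (b = 4 + 1/(59 + 8) = 4 + 1/67 = 269/67 ≈ 4.0149)
c(H, K) = 6 + H
N(n) = (2 - n)*(269/67 + n) (N(n) = (2 - n)*(n + 269/67) = (2 - n)*(269/67 + n))
sqrt(N(41) + 2646) = sqrt(-(-2 + 41)*(269 + 67*41)/67 + 2646) = sqrt(-1/67*39*(269 + 2747) + 2646) = sqrt(-1/67*39*3016 + 2646) = sqrt(-117624/67 + 2646) = sqrt(59658/67) = sqrt(3997086)/67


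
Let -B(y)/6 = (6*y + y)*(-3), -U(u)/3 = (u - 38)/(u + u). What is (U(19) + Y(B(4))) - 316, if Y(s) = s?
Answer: 379/2 ≈ 189.50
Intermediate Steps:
U(u) = -3*(-38 + u)/(2*u) (U(u) = -3*(u - 38)/(u + u) = -3*(-38 + u)/(2*u))
B(y) = 126*y (B(y) = -6*(6*y + y)*(-3) = -6*7*y*(-3) = -(-126)*y = 126*y)
(U(19) + Y(B(4))) - 316 = ((-3/2 + 57/19) + 126*4) - 316 = ((-3/2 + 57*(1/19)) + 504) - 316 = ((-3/2 + 3) + 504) - 316 = (3/2 + 504) - 316 = 1011/2 - 316 = 379/2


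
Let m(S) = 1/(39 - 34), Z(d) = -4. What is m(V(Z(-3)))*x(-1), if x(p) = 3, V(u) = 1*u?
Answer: ⅗ ≈ 0.60000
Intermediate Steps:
V(u) = u
m(S) = ⅕ (m(S) = 1/5 = ⅕)
m(V(Z(-3)))*x(-1) = (⅕)*3 = ⅗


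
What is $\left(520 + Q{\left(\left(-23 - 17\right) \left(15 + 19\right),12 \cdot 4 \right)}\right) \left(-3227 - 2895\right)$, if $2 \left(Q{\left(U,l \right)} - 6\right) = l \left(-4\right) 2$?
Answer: $-2044748$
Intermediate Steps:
$Q{\left(U,l \right)} = 6 - 4 l$ ($Q{\left(U,l \right)} = 6 + \frac{l \left(-4\right) 2}{2} = 6 + \frac{- 4 l 2}{2} = 6 + \frac{\left(-8\right) l}{2} = 6 - 4 l$)
$\left(520 + Q{\left(\left(-23 - 17\right) \left(15 + 19\right),12 \cdot 4 \right)}\right) \left(-3227 - 2895\right) = \left(520 + \left(6 - 4 \cdot 12 \cdot 4\right)\right) \left(-3227 - 2895\right) = \left(520 + \left(6 - 192\right)\right) \left(-6122\right) = \left(520 - 186\right) \left(-6122\right) = 334 \left(-6122\right) = -2044748$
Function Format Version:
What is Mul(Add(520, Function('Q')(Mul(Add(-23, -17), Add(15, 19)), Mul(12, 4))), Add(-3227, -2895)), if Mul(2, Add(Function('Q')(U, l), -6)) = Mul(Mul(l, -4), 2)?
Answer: -2044748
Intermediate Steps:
Function('Q')(U, l) = Add(6, Mul(-4, l)) (Function('Q')(U, l) = Add(6, Mul(Rational(1, 2), Mul(Mul(l, -4), 2))) = Add(6, Mul(Rational(1, 2), Mul(Mul(-4, l), 2))) = Add(6, Mul(Rational(1, 2), Mul(-8, l))) = Add(6, Mul(-4, l)))
Mul(Add(520, Function('Q')(Mul(Add(-23, -17), Add(15, 19)), Mul(12, 4))), Add(-3227, -2895)) = Mul(Add(520, Add(6, Mul(-4, Mul(12, 4)))), Add(-3227, -2895)) = Mul(Add(520, Add(6, Mul(-4, 48))), -6122) = Mul(Add(520, Add(6, -192)), -6122) = Mul(Add(520, -186), -6122) = Mul(334, -6122) = -2044748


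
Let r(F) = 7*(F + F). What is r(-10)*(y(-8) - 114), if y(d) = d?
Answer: 17080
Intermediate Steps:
r(F) = 14*F (r(F) = 7*(2*F) = 14*F)
r(-10)*(y(-8) - 114) = (14*(-10))*(-8 - 114) = -140*(-122) = 17080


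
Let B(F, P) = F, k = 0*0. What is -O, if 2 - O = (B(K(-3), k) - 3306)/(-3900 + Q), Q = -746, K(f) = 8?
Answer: -2997/2323 ≈ -1.2901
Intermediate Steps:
k = 0
O = 2997/2323 (O = 2 - (8 - 3306)/(-3900 - 746) = 2 - (-3298)/(-4646) = 2 - (-3298)*(-1)/4646 = 2 - 1*1649/2323 = 2 - 1649/2323 = 2997/2323 ≈ 1.2901)
-O = -1*2997/2323 = -2997/2323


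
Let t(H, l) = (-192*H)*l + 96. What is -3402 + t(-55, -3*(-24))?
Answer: 757014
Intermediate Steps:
t(H, l) = 96 - 192*H*l (t(H, l) = -192*H*l + 96 = 96 - 192*H*l)
-3402 + t(-55, -3*(-24)) = -3402 + (96 - 192*(-55)*(-3*(-24))) = -3402 + (96 - 192*(-55)*72) = -3402 + (96 + 760320) = -3402 + 760416 = 757014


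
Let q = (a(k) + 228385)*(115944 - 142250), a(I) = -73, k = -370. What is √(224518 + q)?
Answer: 49*I*√2501354 ≈ 77497.0*I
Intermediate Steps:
q = -6005975472 (q = (-73 + 228385)*(115944 - 142250) = 228312*(-26306) = -6005975472)
√(224518 + q) = √(224518 - 6005975472) = √(-6005750954) = 49*I*√2501354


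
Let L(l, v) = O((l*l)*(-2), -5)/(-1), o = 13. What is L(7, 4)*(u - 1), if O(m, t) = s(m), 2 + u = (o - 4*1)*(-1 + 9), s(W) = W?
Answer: 6762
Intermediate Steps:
u = 70 (u = -2 + (13 - 4*1)*(-1 + 9) = -2 + (13 - 4)*8 = -2 + 9*8 = -2 + 72 = 70)
O(m, t) = m
L(l, v) = 2*l**2 (L(l, v) = ((l*l)*(-2))/(-1) = (l**2*(-2))*(-1) = -2*l**2*(-1) = 2*l**2)
L(7, 4)*(u - 1) = (2*7**2)*(70 - 1) = (2*49)*69 = 98*69 = 6762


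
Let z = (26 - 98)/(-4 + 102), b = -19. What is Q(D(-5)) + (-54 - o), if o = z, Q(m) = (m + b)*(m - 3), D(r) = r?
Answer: 6798/49 ≈ 138.73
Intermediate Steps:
z = -36/49 (z = -72/98 = -72*1/98 = -36/49 ≈ -0.73469)
Q(m) = (-19 + m)*(-3 + m) (Q(m) = (m - 19)*(m - 3) = (-19 + m)*(-3 + m))
o = -36/49 ≈ -0.73469
Q(D(-5)) + (-54 - o) = (57 + (-5)**2 - 22*(-5)) + (-54 - 1*(-36/49)) = (57 + 25 + 110) + (-54 + 36/49) = 192 - 2610/49 = 6798/49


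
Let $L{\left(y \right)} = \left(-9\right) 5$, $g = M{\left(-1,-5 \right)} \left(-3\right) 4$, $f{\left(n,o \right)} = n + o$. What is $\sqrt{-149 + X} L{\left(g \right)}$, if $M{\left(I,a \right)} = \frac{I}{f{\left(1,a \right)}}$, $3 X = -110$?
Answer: $- 15 i \sqrt{1671} \approx - 613.17 i$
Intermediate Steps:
$X = - \frac{110}{3}$ ($X = \frac{1}{3} \left(-110\right) = - \frac{110}{3} \approx -36.667$)
$M{\left(I,a \right)} = \frac{I}{1 + a}$
$g = -3$ ($g = - \frac{1}{1 - 5} \left(-3\right) 4 = - \frac{1}{-4} \left(-3\right) 4 = \left(-1\right) \left(- \frac{1}{4}\right) \left(-3\right) 4 = \frac{1}{4} \left(-3\right) 4 = \left(- \frac{3}{4}\right) 4 = -3$)
$L{\left(y \right)} = -45$
$\sqrt{-149 + X} L{\left(g \right)} = \sqrt{-149 - \frac{110}{3}} \left(-45\right) = \sqrt{- \frac{557}{3}} \left(-45\right) = \frac{i \sqrt{1671}}{3} \left(-45\right) = - 15 i \sqrt{1671}$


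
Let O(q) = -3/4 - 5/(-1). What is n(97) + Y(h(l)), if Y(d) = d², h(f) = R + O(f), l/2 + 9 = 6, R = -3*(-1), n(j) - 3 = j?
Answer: 2441/16 ≈ 152.56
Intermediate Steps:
n(j) = 3 + j
R = 3
l = -6 (l = -18 + 2*6 = -18 + 12 = -6)
O(q) = 17/4 (O(q) = -3*¼ - 5*(-1) = -¾ + 5 = 17/4)
h(f) = 29/4 (h(f) = 3 + 17/4 = 29/4)
n(97) + Y(h(l)) = (3 + 97) + (29/4)² = 100 + 841/16 = 2441/16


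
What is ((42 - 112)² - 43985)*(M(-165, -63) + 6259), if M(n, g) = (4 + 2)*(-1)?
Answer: -244398505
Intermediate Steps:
M(n, g) = -6 (M(n, g) = 6*(-1) = -6)
((42 - 112)² - 43985)*(M(-165, -63) + 6259) = ((42 - 112)² - 43985)*(-6 + 6259) = ((-70)² - 43985)*6253 = (4900 - 43985)*6253 = -39085*6253 = -244398505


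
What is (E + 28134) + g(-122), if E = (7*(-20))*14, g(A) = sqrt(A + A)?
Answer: 26174 + 2*I*sqrt(61) ≈ 26174.0 + 15.62*I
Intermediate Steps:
g(A) = sqrt(2)*sqrt(A) (g(A) = sqrt(2*A) = sqrt(2)*sqrt(A))
E = -1960 (E = -140*14 = -1960)
(E + 28134) + g(-122) = (-1960 + 28134) + sqrt(2)*sqrt(-122) = 26174 + sqrt(2)*(I*sqrt(122)) = 26174 + 2*I*sqrt(61)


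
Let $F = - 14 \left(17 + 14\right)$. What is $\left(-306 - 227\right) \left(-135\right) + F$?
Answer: $71521$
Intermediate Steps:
$F = -434$ ($F = \left(-14\right) 31 = -434$)
$\left(-306 - 227\right) \left(-135\right) + F = \left(-306 - 227\right) \left(-135\right) - 434 = \left(-533\right) \left(-135\right) - 434 = 71955 - 434 = 71521$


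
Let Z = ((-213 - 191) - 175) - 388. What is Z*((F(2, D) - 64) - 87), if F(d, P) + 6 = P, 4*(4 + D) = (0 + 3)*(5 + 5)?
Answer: 296869/2 ≈ 1.4843e+5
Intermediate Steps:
D = 7/2 (D = -4 + ((0 + 3)*(5 + 5))/4 = -4 + (3*10)/4 = -4 + (¼)*30 = -4 + 15/2 = 7/2 ≈ 3.5000)
F(d, P) = -6 + P
Z = -967 (Z = (-404 - 175) - 388 = -579 - 388 = -967)
Z*((F(2, D) - 64) - 87) = -967*(((-6 + 7/2) - 64) - 87) = -967*((-5/2 - 64) - 87) = -967*(-133/2 - 87) = -967*(-307/2) = 296869/2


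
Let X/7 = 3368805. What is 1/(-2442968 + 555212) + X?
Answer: 44516372961059/1887756 ≈ 2.3582e+7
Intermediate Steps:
X = 23581635 (X = 7*3368805 = 23581635)
1/(-2442968 + 555212) + X = 1/(-2442968 + 555212) + 23581635 = 1/(-1887756) + 23581635 = -1/1887756 + 23581635 = 44516372961059/1887756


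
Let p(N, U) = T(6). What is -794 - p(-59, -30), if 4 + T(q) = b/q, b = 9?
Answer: -1583/2 ≈ -791.50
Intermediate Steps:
T(q) = -4 + 9/q
p(N, U) = -5/2 (p(N, U) = -4 + 9/6 = -4 + 9*(⅙) = -4 + 3/2 = -5/2)
-794 - p(-59, -30) = -794 - 1*(-5/2) = -794 + 5/2 = -1583/2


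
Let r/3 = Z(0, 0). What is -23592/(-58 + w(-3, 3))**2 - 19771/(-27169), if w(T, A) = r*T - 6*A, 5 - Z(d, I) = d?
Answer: -351503837/397781329 ≈ -0.88366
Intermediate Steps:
Z(d, I) = 5 - d
r = 15 (r = 3*(5 - 1*0) = 3*(5 + 0) = 3*5 = 15)
w(T, A) = -6*A + 15*T (w(T, A) = 15*T - 6*A = -6*A + 15*T)
-23592/(-58 + w(-3, 3))**2 - 19771/(-27169) = -23592/(-58 + (-6*3 + 15*(-3)))**2 - 19771/(-27169) = -23592/(-58 + (-18 - 45))**2 - 19771*(-1/27169) = -23592/(-58 - 63)**2 + 19771/27169 = -23592/((-121)**2) + 19771/27169 = -23592/14641 + 19771/27169 = -351503837/397781329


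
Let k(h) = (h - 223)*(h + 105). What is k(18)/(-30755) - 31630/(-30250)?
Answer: 34710688/18606775 ≈ 1.8655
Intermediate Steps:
k(h) = (-223 + h)*(105 + h)
k(18)/(-30755) - 31630/(-30250) = (-23415 + 18**2 - 118*18)/(-30755) - 31630/(-30250) = (-23415 + 324 - 2124)*(-1/30755) - 31630*(-1/30250) = -25215*(-1/30755) + 3163/3025 = 5043/6151 + 3163/3025 = 34710688/18606775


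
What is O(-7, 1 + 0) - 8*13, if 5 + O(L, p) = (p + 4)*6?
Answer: -79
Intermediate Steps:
O(L, p) = 19 + 6*p (O(L, p) = -5 + (p + 4)*6 = -5 + (4 + p)*6 = -5 + (24 + 6*p) = 19 + 6*p)
O(-7, 1 + 0) - 8*13 = (19 + 6*(1 + 0)) - 8*13 = (19 + 6*1) - 104 = (19 + 6) - 104 = 25 - 104 = -79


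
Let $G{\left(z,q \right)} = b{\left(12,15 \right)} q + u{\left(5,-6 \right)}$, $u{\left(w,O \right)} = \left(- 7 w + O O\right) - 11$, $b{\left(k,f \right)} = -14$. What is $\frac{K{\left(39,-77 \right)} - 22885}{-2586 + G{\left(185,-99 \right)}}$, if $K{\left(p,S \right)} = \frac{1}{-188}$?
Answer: $\frac{4302381}{227480} \approx 18.913$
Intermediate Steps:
$u{\left(w,O \right)} = -11 + O^{2} - 7 w$ ($u{\left(w,O \right)} = \left(- 7 w + O^{2}\right) - 11 = \left(O^{2} - 7 w\right) - 11 = -11 + O^{2} - 7 w$)
$G{\left(z,q \right)} = -10 - 14 q$ ($G{\left(z,q \right)} = - 14 q - \left(46 - 36\right) = - 14 q - 10 = -10 - 14 q$)
$K{\left(p,S \right)} = - \frac{1}{188}$
$\frac{K{\left(39,-77 \right)} - 22885}{-2586 + G{\left(185,-99 \right)}} = \frac{- \frac{1}{188} - 22885}{-2586 - -1376} = - \frac{4302381}{188 \left(-2586 + \left(-10 + 1386\right)\right)} = - \frac{4302381}{188 \left(-2586 + 1376\right)} = - \frac{4302381}{188 \left(-1210\right)} = \left(- \frac{4302381}{188}\right) \left(- \frac{1}{1210}\right) = \frac{4302381}{227480}$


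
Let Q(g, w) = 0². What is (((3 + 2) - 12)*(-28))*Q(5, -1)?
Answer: 0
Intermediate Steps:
Q(g, w) = 0
(((3 + 2) - 12)*(-28))*Q(5, -1) = (((3 + 2) - 12)*(-28))*0 = ((5 - 12)*(-28))*0 = -7*(-28)*0 = 196*0 = 0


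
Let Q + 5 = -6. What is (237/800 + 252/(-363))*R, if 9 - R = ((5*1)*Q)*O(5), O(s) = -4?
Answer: 8128353/96800 ≈ 83.971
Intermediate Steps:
Q = -11 (Q = -5 - 6 = -11)
R = -211 (R = 9 - (5*1)*(-11)*(-4) = 9 - 5*(-11)*(-4) = 9 - (-55)*(-4) = 9 - 1*220 = 9 - 220 = -211)
(237/800 + 252/(-363))*R = (237/800 + 252/(-363))*(-211) = (237*(1/800) + 252*(-1/363))*(-211) = (237/800 - 84/121)*(-211) = -38523/96800*(-211) = 8128353/96800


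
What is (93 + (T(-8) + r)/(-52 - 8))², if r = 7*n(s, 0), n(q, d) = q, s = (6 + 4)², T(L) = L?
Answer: 1493284/225 ≈ 6636.8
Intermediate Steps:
s = 100 (s = 10² = 100)
r = 700 (r = 7*100 = 700)
(93 + (T(-8) + r)/(-52 - 8))² = (93 + (-8 + 700)/(-52 - 8))² = (93 + 692/(-60))² = (93 + 692*(-1/60))² = (93 - 173/15)² = (1222/15)² = 1493284/225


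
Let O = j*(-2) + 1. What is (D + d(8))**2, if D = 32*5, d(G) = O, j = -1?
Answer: 26569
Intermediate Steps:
O = 3 (O = -1*(-2) + 1 = 2 + 1 = 3)
d(G) = 3
D = 160
(D + d(8))**2 = (160 + 3)**2 = 163**2 = 26569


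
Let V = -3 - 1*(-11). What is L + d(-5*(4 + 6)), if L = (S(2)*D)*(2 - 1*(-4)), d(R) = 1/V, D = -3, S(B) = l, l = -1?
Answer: 145/8 ≈ 18.125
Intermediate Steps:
S(B) = -1
V = 8 (V = -3 + 11 = 8)
d(R) = ⅛ (d(R) = 1/8 = ⅛)
L = 18 (L = (-1*(-3))*(2 - 1*(-4)) = 3*(2 + 4) = 3*6 = 18)
L + d(-5*(4 + 6)) = 18 + ⅛ = 145/8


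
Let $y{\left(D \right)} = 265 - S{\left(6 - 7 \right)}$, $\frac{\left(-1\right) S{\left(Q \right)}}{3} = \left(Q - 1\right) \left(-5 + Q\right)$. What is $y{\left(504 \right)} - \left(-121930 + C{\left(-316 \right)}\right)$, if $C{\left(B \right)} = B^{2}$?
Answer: $22375$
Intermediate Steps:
$S{\left(Q \right)} = - 3 \left(-1 + Q\right) \left(-5 + Q\right)$ ($S{\left(Q \right)} = - 3 \left(Q - 1\right) \left(-5 + Q\right) = - 3 \left(-1 + Q\right) \left(-5 + Q\right)$)
$y{\left(D \right)} = 301$ ($y{\left(D \right)} = 265 - \left(-15 - 3 \left(6 - 7\right)^{2} + 18 \left(6 - 7\right)\right) = 265 - \left(-15 - 3 \left(-1\right)^{2} + 18 \left(-1\right)\right) = 265 - \left(-15 - 3 - 18\right) = 265 - -36 = 265 + 36 = 301$)
$y{\left(504 \right)} - \left(-121930 + C{\left(-316 \right)}\right) = 301 - \left(-121930 + \left(-316\right)^{2}\right) = 301 - \left(-121930 + 99856\right) = 301 - -22074 = 301 + 22074 = 22375$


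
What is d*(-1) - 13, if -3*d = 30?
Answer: -3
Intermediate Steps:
d = -10 (d = -⅓*30 = -10)
d*(-1) - 13 = -10*(-1) - 13 = 10 - 13 = -3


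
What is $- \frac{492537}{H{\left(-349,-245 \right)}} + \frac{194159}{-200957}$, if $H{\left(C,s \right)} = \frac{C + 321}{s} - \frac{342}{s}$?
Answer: $- \frac{4849973505307}{14870818} \approx -3.2614 \cdot 10^{5}$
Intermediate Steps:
$H{\left(C,s \right)} = - \frac{342}{s} + \frac{321 + C}{s}$ ($H{\left(C,s \right)} = \frac{321 + C}{s} - \frac{342}{s} = - \frac{342}{s} + \frac{321 + C}{s}$)
$- \frac{492537}{H{\left(-349,-245 \right)}} + \frac{194159}{-200957} = - \frac{492537}{\frac{1}{-245} \left(-21 - 349\right)} + \frac{194159}{-200957} = - \frac{492537}{\left(- \frac{1}{245}\right) \left(-370\right)} + 194159 \left(- \frac{1}{200957}\right) = - \frac{492537}{\frac{74}{49}} - \frac{194159}{200957} = \left(-492537\right) \frac{49}{74} - \frac{194159}{200957} = - \frac{24134313}{74} - \frac{194159}{200957} = - \frac{4849973505307}{14870818}$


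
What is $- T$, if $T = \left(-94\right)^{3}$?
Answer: $830584$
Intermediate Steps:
$T = -830584$
$- T = \left(-1\right) \left(-830584\right) = 830584$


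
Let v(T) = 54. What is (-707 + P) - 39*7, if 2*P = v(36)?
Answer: -953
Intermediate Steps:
P = 27 (P = (½)*54 = 27)
(-707 + P) - 39*7 = (-707 + 27) - 39*7 = -680 - 273 = -953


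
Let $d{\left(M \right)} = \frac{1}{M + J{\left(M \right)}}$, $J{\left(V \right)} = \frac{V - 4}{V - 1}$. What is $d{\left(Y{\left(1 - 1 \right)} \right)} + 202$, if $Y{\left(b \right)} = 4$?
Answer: $\frac{809}{4} \approx 202.25$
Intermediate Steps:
$J{\left(V \right)} = \frac{-4 + V}{-1 + V}$
$d{\left(M \right)} = \frac{1}{M + \frac{-4 + M}{-1 + M}}$
$d{\left(Y{\left(1 - 1 \right)} \right)} + 202 = \frac{-1 + 4}{-4 + 4^{2}} + 202 = \frac{1}{-4 + 16} \cdot 3 + 202 = \frac{1}{12} \cdot 3 + 202 = \frac{1}{4} + 202 = \frac{809}{4}$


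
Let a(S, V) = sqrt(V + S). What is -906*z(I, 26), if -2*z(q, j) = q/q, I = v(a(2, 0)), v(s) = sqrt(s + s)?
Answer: 453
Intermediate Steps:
a(S, V) = sqrt(S + V)
v(s) = sqrt(2)*sqrt(s) (v(s) = sqrt(2*s) = sqrt(2)*sqrt(s))
I = 2**(3/4) (I = sqrt(2)*sqrt(sqrt(2 + 0)) = sqrt(2)*sqrt(sqrt(2)) = sqrt(2)*2**(1/4) = 2**(3/4) ≈ 1.6818)
z(q, j) = -1/2 (z(q, j) = -q/(2*q) = -1/2*1 = -1/2)
-906*z(I, 26) = -906*(-1/2) = 453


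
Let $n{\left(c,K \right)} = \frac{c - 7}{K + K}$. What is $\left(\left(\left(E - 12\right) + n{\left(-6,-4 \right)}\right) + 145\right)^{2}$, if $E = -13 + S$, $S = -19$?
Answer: $\frac{674041}{64} \approx 10532.0$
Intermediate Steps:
$E = -32$ ($E = -13 - 19 = -32$)
$n{\left(c,K \right)} = \frac{-7 + c}{2 K}$
$\left(\left(\left(E - 12\right) + n{\left(-6,-4 \right)}\right) + 145\right)^{2} = \left(\left(\left(-32 - 12\right) + \frac{-7 - 6}{2 \left(-4\right)}\right) + 145\right)^{2} = \left(\left(-44 + \frac{1}{2} \left(- \frac{1}{4}\right) \left(-13\right)\right) + 145\right)^{2} = \left(\left(-44 + \frac{13}{8}\right) + 145\right)^{2} = \left(- \frac{339}{8} + 145\right)^{2} = \left(\frac{821}{8}\right)^{2} = \frac{674041}{64}$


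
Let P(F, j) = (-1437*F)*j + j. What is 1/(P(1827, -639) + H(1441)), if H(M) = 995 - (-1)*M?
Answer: 1/1677631758 ≈ 5.9608e-10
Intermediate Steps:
H(M) = 995 + M
P(F, j) = j - 1437*F*j (P(F, j) = -1437*F*j + j = j - 1437*F*j)
1/(P(1827, -639) + H(1441)) = 1/(-639*(1 - 1437*1827) + (995 + 1441)) = 1/(-639*(1 - 2625399) + 2436) = 1/(-639*(-2625398) + 2436) = 1/(1677629322 + 2436) = 1/1677631758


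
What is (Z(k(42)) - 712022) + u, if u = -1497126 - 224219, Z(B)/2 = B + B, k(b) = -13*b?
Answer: -2435551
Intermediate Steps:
Z(B) = 4*B (Z(B) = 2*(B + B) = 2*(2*B) = 4*B)
u = -1721345
(Z(k(42)) - 712022) + u = (4*(-13*42) - 712022) - 1721345 = (4*(-546) - 712022) - 1721345 = (-2184 - 712022) - 1721345 = -714206 - 1721345 = -2435551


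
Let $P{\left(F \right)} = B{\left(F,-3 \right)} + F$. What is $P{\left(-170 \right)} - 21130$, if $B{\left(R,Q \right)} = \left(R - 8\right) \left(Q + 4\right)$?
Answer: $-21478$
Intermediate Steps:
$B{\left(R,Q \right)} = \left(-8 + R\right) \left(4 + Q\right)$
$P{\left(F \right)} = -8 + 2 F$ ($P{\left(F \right)} = \left(-32 - -24 + 4 F - 3 F\right) + F = \left(-32 + 24 + 4 F - 3 F\right) + F = \left(-8 + F\right) + F = -8 + 2 F$)
$P{\left(-170 \right)} - 21130 = \left(-8 + 2 \left(-170\right)\right) - 21130 = \left(-8 - 340\right) - 21130 = -348 - 21130 = -21478$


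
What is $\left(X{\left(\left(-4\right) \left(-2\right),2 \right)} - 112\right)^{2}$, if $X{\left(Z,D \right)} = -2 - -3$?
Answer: $12321$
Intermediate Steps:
$X{\left(Z,D \right)} = 1$ ($X{\left(Z,D \right)} = -2 + 3 = 1$)
$\left(X{\left(\left(-4\right) \left(-2\right),2 \right)} - 112\right)^{2} = \left(1 - 112\right)^{2} = \left(-111\right)^{2} = 12321$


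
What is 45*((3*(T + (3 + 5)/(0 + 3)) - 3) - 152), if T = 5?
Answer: -5940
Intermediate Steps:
45*((3*(T + (3 + 5)/(0 + 3)) - 3) - 152) = 45*((3*(5 + (3 + 5)/(0 + 3)) - 3) - 152) = 45*((3*(5 + 8/3) - 3) - 152) = 45*((3*(23/3) - 3) - 152) = 45*((23 - 3) - 152) = 45*(20 - 152) = 45*(-132) = -5940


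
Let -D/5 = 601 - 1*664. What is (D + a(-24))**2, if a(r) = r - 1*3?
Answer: 82944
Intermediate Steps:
D = 315 (D = -5*(601 - 1*664) = -5*(601 - 664) = -5*(-63) = 315)
a(r) = -3 + r (a(r) = r - 3 = -3 + r)
(D + a(-24))**2 = (315 + (-3 - 24))**2 = (315 - 27)**2 = 288**2 = 82944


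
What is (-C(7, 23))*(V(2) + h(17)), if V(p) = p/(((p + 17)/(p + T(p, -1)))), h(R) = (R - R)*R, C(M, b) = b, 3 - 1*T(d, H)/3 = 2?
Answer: -230/19 ≈ -12.105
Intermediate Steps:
T(d, H) = 3 (T(d, H) = 9 - 3*2 = 9 - 6 = 3)
h(R) = 0 (h(R) = 0*R = 0)
V(p) = p*(3 + p)/(17 + p) (V(p) = p/(((p + 17)/(p + 3))) = p/(((17 + p)/(3 + p))) = p*((3 + p)/(17 + p)) = p*(3 + p)/(17 + p))
(-C(7, 23))*(V(2) + h(17)) = (-1*23)*(2*(3 + 2)/(17 + 2) + 0) = -23*(2*5/19 + 0) = -23*(2*(1/19)*5 + 0) = -23*(10/19 + 0) = -23*10/19 = -230/19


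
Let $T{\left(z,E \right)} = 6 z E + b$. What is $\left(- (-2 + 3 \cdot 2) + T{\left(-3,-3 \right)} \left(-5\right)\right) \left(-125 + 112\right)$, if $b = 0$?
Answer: $3562$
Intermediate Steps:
$T{\left(z,E \right)} = 6 E z$ ($T{\left(z,E \right)} = 6 z E + 0 = 6 E z + 0 = 6 E z$)
$\left(- (-2 + 3 \cdot 2) + T{\left(-3,-3 \right)} \left(-5\right)\right) \left(-125 + 112\right) = \left(- (-2 + 3 \cdot 2) + 6 \left(-3\right) \left(-3\right) \left(-5\right)\right) \left(-125 + 112\right) = \left(- (-2 + 6) + 54 \left(-5\right)\right) \left(-13\right) = \left(\left(-1\right) 4 - 270\right) \left(-13\right) = \left(-4 - 270\right) \left(-13\right) = \left(-274\right) \left(-13\right) = 3562$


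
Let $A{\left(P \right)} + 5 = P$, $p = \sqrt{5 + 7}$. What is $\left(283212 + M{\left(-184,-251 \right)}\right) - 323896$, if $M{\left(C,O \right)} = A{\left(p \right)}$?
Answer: $-40689 + 2 \sqrt{3} \approx -40686.0$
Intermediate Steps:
$p = 2 \sqrt{3}$ ($p = \sqrt{12} = 2 \sqrt{3} \approx 3.4641$)
$A{\left(P \right)} = -5 + P$
$M{\left(C,O \right)} = -5 + 2 \sqrt{3}$
$\left(283212 + M{\left(-184,-251 \right)}\right) - 323896 = \left(283212 - \left(5 - 2 \sqrt{3}\right)\right) - 323896 = \left(283207 + 2 \sqrt{3}\right) - 323896 = -40689 + 2 \sqrt{3}$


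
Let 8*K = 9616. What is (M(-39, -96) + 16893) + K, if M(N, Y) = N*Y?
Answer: 21839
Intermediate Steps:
K = 1202 (K = (⅛)*9616 = 1202)
(M(-39, -96) + 16893) + K = (-39*(-96) + 16893) + 1202 = (3744 + 16893) + 1202 = 20637 + 1202 = 21839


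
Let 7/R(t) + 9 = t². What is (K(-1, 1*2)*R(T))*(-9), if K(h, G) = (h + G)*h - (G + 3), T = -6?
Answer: 14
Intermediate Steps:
R(t) = 7/(-9 + t²)
K(h, G) = -3 - G + h*(G + h) (K(h, G) = (G + h)*h - (3 + G) = h*(G + h) - (3 + G) = h*(G + h) + (-3 - G) = -3 - G + h*(G + h))
(K(-1, 1*2)*R(T))*(-9) = ((-3 + (-1)² - 2 + (1*2)*(-1))*(7/(-9 + (-6)²)))*(-9) = ((-3 + 1 - 1*2 + 2*(-1))*(7/(-9 + 36)))*(-9) = ((-3 + 1 - 2 - 2)*(7/27))*(-9) = -42/27*(-9) = -6*7/27*(-9) = -14/9*(-9) = 14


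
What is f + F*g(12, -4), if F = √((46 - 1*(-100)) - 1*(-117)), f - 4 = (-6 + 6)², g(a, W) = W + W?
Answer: 4 - 8*√263 ≈ -125.74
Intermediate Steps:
g(a, W) = 2*W
f = 4 (f = 4 + (-6 + 6)² = 4 + 0² = 4 + 0 = 4)
F = √263 (F = √((46 + 100) + 117) = √(146 + 117) = √263 ≈ 16.217)
f + F*g(12, -4) = 4 + √263*(2*(-4)) = 4 + √263*(-8) = 4 - 8*√263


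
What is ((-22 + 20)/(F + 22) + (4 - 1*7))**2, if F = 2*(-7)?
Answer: 169/16 ≈ 10.563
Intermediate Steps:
F = -14
((-22 + 20)/(F + 22) + (4 - 1*7))**2 = ((-22 + 20)/(-14 + 22) + (4 - 1*7))**2 = (-2/8 + (4 - 7))**2 = (-2*1/8 - 3)**2 = (-1/4 - 3)**2 = (-13/4)**2 = 169/16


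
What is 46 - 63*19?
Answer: -1151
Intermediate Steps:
46 - 63*19 = 46 - 1197 = -1151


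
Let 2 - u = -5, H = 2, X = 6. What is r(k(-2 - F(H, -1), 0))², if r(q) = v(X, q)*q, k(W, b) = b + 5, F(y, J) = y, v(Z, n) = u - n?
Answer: 100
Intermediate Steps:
u = 7 (u = 2 - 1*(-5) = 2 + 5 = 7)
v(Z, n) = 7 - n
k(W, b) = 5 + b
r(q) = q*(7 - q) (r(q) = (7 - q)*q = q*(7 - q))
r(k(-2 - F(H, -1), 0))² = ((5 + 0)*(7 - (5 + 0)))² = (5*(7 - 1*5))² = (5*(7 - 5))² = (5*2)² = 10² = 100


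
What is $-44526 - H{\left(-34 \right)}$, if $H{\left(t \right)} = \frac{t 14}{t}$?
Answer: $-44540$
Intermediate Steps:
$H{\left(t \right)} = 14$ ($H{\left(t \right)} = \frac{14 t}{t} = 14$)
$-44526 - H{\left(-34 \right)} = -44526 - 14 = -44540$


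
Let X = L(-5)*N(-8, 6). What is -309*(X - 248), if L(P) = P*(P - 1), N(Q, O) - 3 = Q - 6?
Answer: 178602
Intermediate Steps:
N(Q, O) = -3 + Q (N(Q, O) = 3 + (Q - 6) = 3 + (-6 + Q) = -3 + Q)
L(P) = P*(-1 + P)
X = -330 (X = (-5*(-1 - 5))*(-3 - 8) = -5*(-6)*(-11) = 30*(-11) = -330)
-309*(X - 248) = -309*(-330 - 248) = -309*(-578) = 178602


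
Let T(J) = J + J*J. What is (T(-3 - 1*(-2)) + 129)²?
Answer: 16641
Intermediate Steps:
T(J) = J + J²
(T(-3 - 1*(-2)) + 129)² = ((-3 - 1*(-2))*(1 + (-3 - 1*(-2))) + 129)² = ((-3 + 2)*(1 + (-3 + 2)) + 129)² = (-(1 - 1) + 129)² = (-1*0 + 129)² = (0 + 129)² = 129² = 16641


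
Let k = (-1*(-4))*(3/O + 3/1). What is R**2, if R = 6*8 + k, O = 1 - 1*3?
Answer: 2916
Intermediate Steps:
O = -2 (O = 1 - 3 = -2)
k = 6 (k = (-1*(-4))*(3/(-2) + 3/1) = 4*(3*(-1/2) + 3*1) = 4*(-3/2 + 3) = 4*(3/2) = 6)
R = 54 (R = 6*8 + 6 = 48 + 6 = 54)
R**2 = 54**2 = 2916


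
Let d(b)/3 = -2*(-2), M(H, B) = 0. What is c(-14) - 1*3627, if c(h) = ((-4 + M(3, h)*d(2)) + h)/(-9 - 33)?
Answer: -25386/7 ≈ -3626.6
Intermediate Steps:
d(b) = 12 (d(b) = 3*(-2*(-2)) = 3*4 = 12)
c(h) = 2/21 - h/42 (c(h) = ((-4 + 0*12) + h)/(-9 - 33) = ((-4 + 0) + h)/(-42) = (-4 + h)*(-1/42) = 2/21 - h/42)
c(-14) - 1*3627 = (2/21 - 1/42*(-14)) - 1*3627 = (2/21 + ⅓) - 3627 = 3/7 - 3627 = -25386/7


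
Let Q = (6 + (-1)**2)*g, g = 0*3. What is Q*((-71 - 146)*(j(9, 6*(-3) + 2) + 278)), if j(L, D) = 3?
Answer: 0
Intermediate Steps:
g = 0
Q = 0 (Q = (6 + (-1)**2)*0 = (6 + 1)*0 = 7*0 = 0)
Q*((-71 - 146)*(j(9, 6*(-3) + 2) + 278)) = 0*((-71 - 146)*(3 + 278)) = 0*(-217*281) = 0*(-60977) = 0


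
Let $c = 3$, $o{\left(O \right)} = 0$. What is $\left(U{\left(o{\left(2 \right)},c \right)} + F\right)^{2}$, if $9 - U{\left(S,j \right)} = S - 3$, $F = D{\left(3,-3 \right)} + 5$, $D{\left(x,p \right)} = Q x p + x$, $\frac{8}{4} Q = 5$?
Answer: $\frac{25}{4} \approx 6.25$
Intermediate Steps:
$Q = \frac{5}{2}$ ($Q = \frac{1}{2} \cdot 5 = \frac{5}{2} \approx 2.5$)
$D{\left(x,p \right)} = x + \frac{5 p x}{2}$ ($D{\left(x,p \right)} = \frac{5 x}{2} p + x = \frac{5 p x}{2} + x = x + \frac{5 p x}{2}$)
$F = - \frac{29}{2}$ ($F = \frac{1}{2} \cdot 3 \left(2 + 5 \left(-3\right)\right) + 5 = \frac{1}{2} \cdot 3 \left(2 - 15\right) + 5 = \frac{1}{2} \cdot 3 \left(-13\right) + 5 = - \frac{39}{2} + 5 = - \frac{29}{2} \approx -14.5$)
$U{\left(S,j \right)} = 12 - S$ ($U{\left(S,j \right)} = 9 - \left(S - 3\right) = 9 - \left(-3 + S\right) = 12 - S$)
$\left(U{\left(o{\left(2 \right)},c \right)} + F\right)^{2} = \left(\left(12 - 0\right) - \frac{29}{2}\right)^{2} = \left(\left(12 + 0\right) - \frac{29}{2}\right)^{2} = \left(12 - \frac{29}{2}\right)^{2} = \left(- \frac{5}{2}\right)^{2} = \frac{25}{4}$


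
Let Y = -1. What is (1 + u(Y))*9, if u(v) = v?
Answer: 0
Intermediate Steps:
(1 + u(Y))*9 = (1 - 1)*9 = 0*9 = 0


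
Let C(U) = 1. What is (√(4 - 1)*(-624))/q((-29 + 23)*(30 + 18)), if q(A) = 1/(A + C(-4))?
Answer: 179088*√3 ≈ 3.1019e+5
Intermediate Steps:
q(A) = 1/(1 + A) (q(A) = 1/(A + 1) = 1/(1 + A))
(√(4 - 1)*(-624))/q((-29 + 23)*(30 + 18)) = (√(4 - 1)*(-624))/(1/(1 + (-29 + 23)*(30 + 18))) = (√3*(-624))/(1/(1 - 6*48)) = (-624*√3)/(1/(1 - 288)) = (-624*√3)/(1/(-287)) = (-624*√3)/(-1/287) = -624*√3*(-287) = 179088*√3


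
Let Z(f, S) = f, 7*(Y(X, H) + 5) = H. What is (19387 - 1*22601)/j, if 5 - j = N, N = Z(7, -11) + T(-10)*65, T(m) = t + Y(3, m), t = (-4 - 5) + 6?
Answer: -11249/2138 ≈ -5.2615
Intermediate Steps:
t = -3 (t = -9 + 6 = -3)
Y(X, H) = -5 + H/7
T(m) = -8 + m/7 (T(m) = -3 + (-5 + m/7) = -8 + m/7)
N = -4241/7 (N = 7 + (-8 + (1/7)*(-10))*65 = 7 + (-8 - 10/7)*65 = 7 - 66/7*65 = 7 - 4290/7 = -4241/7 ≈ -605.86)
j = 4276/7 (j = 5 - 1*(-4241/7) = 5 + 4241/7 = 4276/7 ≈ 610.86)
(19387 - 1*22601)/j = (19387 - 1*22601)/(4276/7) = (19387 - 22601)*(7/4276) = -3214*7/4276 = -11249/2138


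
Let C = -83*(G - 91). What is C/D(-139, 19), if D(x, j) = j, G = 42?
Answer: 4067/19 ≈ 214.05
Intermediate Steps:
C = 4067 (C = -83*(42 - 91) = -83*(-49) = 4067)
C/D(-139, 19) = 4067/19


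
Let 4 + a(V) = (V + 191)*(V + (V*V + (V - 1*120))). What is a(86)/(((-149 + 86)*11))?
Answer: -2063092/693 ≈ -2977.0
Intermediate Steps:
a(V) = -4 + (191 + V)*(-120 + V² + 2*V) (a(V) = -4 + (V + 191)*(V + (V*V + (V - 1*120))) = -4 + (191 + V)*(V + (V² + (V - 120))) = -4 + (191 + V)*(V + (V² + (-120 + V))) = -4 + (191 + V)*(V + (-120 + V + V²)) = -4 + (191 + V)*(-120 + V² + 2*V))
a(86)/(((-149 + 86)*11)) = (-22924 + 86³ + 193*86² + 262*86)/(((-149 + 86)*11)) = (-22924 + 636056 + 193*7396 + 22532)/((-63*11)) = (-22924 + 636056 + 1427428 + 22532)/(-693) = 2063092*(-1/693) = -2063092/693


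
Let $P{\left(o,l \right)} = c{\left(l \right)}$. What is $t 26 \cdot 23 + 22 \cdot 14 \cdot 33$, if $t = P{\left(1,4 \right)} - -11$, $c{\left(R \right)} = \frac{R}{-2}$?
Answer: $15546$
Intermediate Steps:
$c{\left(R \right)} = - \frac{R}{2}$ ($c{\left(R \right)} = R \left(- \frac{1}{2}\right) = - \frac{R}{2}$)
$P{\left(o,l \right)} = - \frac{l}{2}$
$t = 9$ ($t = \left(- \frac{1}{2}\right) 4 - -11 = -2 + 11 = 9$)
$t 26 \cdot 23 + 22 \cdot 14 \cdot 33 = 9 \cdot 26 \cdot 23 + 22 \cdot 14 \cdot 33 = 234 \cdot 23 + 308 \cdot 33 = 5382 + 10164 = 15546$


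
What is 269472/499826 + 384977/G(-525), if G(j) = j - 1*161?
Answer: -96118328105/171440318 ≈ -560.65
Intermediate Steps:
G(j) = -161 + j (G(j) = j - 161 = -161 + j)
269472/499826 + 384977/G(-525) = 269472/499826 + 384977/(-161 - 525) = 269472*(1/499826) + 384977/(-686) = 134736/249913 + 384977*(-1/686) = 134736/249913 - 384977/686 = -96118328105/171440318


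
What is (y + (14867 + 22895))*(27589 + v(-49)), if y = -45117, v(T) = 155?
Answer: -204057120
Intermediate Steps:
(y + (14867 + 22895))*(27589 + v(-49)) = (-45117 + (14867 + 22895))*(27589 + 155) = (-45117 + 37762)*27744 = -7355*27744 = -204057120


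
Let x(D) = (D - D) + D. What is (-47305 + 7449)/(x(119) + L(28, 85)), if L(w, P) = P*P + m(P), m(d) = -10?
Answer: -19928/3667 ≈ -5.4344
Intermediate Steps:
x(D) = D (x(D) = 0 + D = D)
L(w, P) = -10 + P**2 (L(w, P) = P*P - 10 = P**2 - 10 = -10 + P**2)
(-47305 + 7449)/(x(119) + L(28, 85)) = (-47305 + 7449)/(119 + (-10 + 85**2)) = -39856/(119 + (-10 + 7225)) = -39856/(119 + 7215) = -39856/7334 = -39856*1/7334 = -19928/3667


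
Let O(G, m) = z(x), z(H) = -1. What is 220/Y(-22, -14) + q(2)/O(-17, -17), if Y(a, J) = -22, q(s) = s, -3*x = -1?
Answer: -12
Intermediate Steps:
x = ⅓ (x = -⅓*(-1) = ⅓ ≈ 0.33333)
O(G, m) = -1
220/Y(-22, -14) + q(2)/O(-17, -17) = 220/(-22) + 2/(-1) = 220*(-1/22) + 2*(-1) = -10 - 2 = -12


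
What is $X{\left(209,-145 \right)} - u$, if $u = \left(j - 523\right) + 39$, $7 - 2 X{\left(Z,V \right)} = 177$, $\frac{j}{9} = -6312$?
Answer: $57207$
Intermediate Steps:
$j = -56808$ ($j = 9 \left(-6312\right) = -56808$)
$X{\left(Z,V \right)} = -85$ ($X{\left(Z,V \right)} = \frac{7}{2} - \frac{177}{2} = -85$)
$u = -57292$ ($u = \left(-56808 - 523\right) + 39 = -57331 + 39 = -57292$)
$X{\left(209,-145 \right)} - u = -85 - -57292 = -85 + 57292 = 57207$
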